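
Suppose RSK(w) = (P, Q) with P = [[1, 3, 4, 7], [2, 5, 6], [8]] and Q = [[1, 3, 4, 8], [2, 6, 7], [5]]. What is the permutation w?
8 2 5 6 1 3 4 7

Reverse the RSK construction: for i from n down to 1, find the cell of Q containing i, remove the entry at that cell from P, and reverse-bump it up through P; the value ejected from row 1 is w(i).

Step i=8: Q has 8 at row 1, column 4; remove that cell from P, ejecting 7. So w(8) = 7. P is now [[1, 3, 4], [2, 5, 6], [8]].
Step i=7: Q has 7 at row 2, column 3; remove 6 from row 2 of P and reverse-bump: 6 enters row 1 and ejects 4. So w(7) = 4. P is now [[1, 3, 6], [2, 5], [8]].
Step i=6: Q has 6 at row 2, column 2; remove 5 from row 2 of P and reverse-bump: 5 enters row 1 and ejects 3. So w(6) = 3. P is now [[1, 5, 6], [2], [8]].
Step i=5: Q has 5 at row 3, column 1; remove 8 from row 3 of P and reverse-bump: 8 enters row 2 and ejects 2; 2 enters row 1 and ejects 1. So w(5) = 1. P is now [[2, 5, 6], [8]].
Step i=4: Q has 4 at row 1, column 3; remove that cell from P, ejecting 6. So w(4) = 6. P is now [[2, 5], [8]].
Step i=3: Q has 3 at row 1, column 2; remove that cell from P, ejecting 5. So w(3) = 5. P is now [[2], [8]].
Step i=2: Q has 2 at row 2, column 1; remove 8 from row 2 of P and reverse-bump: 8 enters row 1 and ejects 2. So w(2) = 2. P is now [[8]].
Step i=1: Q has 1 at row 1, column 1; remove that cell from P, ejecting 8. So w(1) = 8. P is now [].

So w = 8 2 5 6 1 3 4 7.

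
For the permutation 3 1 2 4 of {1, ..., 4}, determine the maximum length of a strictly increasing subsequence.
3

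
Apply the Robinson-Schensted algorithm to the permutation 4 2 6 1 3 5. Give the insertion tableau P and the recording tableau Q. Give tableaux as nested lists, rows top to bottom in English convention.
P = [[1, 3, 5], [2, 6], [4]], Q = [[1, 3, 6], [2, 5], [4]]

Insert each entry of the permutation into P by Schensted row insertion, recording in Q the position of each new cell.

Insert 4: appended to row 1. P = [[4]].
Insert 2: 2 bumps 4 from row 1; 4 starts row 2. P = [[2], [4]].
Insert 6: appended to row 1. P = [[2, 6], [4]].
Insert 1: 1 bumps 2 from row 1; 2 bumps 4 from row 2; 4 starts row 3. P = [[1, 6], [2], [4]].
Insert 3: 3 bumps 6 from row 1; 6 appends to row 2. P = [[1, 3], [2, 6], [4]].
Insert 5: appended to row 1. P = [[1, 3, 5], [2, 6], [4]].

So P = [[1, 3, 5], [2, 6], [4]], Q = [[1, 3, 6], [2, 5], [4]].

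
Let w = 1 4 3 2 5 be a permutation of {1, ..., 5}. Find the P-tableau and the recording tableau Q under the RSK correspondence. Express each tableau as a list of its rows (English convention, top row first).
Insert each entry of the permutation into P by Schensted row insertion, recording in Q the position of each new cell.

Insert 1: appended to row 1. P = [[1]].
Insert 4: appended to row 1. P = [[1, 4]].
Insert 3: 3 bumps 4 from row 1; 4 starts row 2. P = [[1, 3], [4]].
Insert 2: 2 bumps 3 from row 1; 3 bumps 4 from row 2; 4 starts row 3. P = [[1, 2], [3], [4]].
Insert 5: appended to row 1. P = [[1, 2, 5], [3], [4]].

So P = [[1, 2, 5], [3], [4]], Q = [[1, 2, 5], [3], [4]].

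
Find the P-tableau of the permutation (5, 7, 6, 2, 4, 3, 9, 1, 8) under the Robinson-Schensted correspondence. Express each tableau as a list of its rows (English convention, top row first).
Insert 5: appended to row 1. P = [[5]].
Insert 7: appended to row 1. P = [[5, 7]].
Insert 6: 6 bumps 7 from row 1; 7 starts row 2. P = [[5, 6], [7]].
Insert 2: 2 bumps 5 from row 1; 5 bumps 7 from row 2; 7 starts row 3. P = [[2, 6], [5], [7]].
Insert 4: 4 bumps 6 from row 1; 6 appends to row 2. P = [[2, 4], [5, 6], [7]].
Insert 3: 3 bumps 4 from row 1; 4 bumps 5 from row 2; 5 bumps 7 from row 3; 7 starts row 4. P = [[2, 3], [4, 6], [5], [7]].
Insert 9: appended to row 1. P = [[2, 3, 9], [4, 6], [5], [7]].
Insert 1: 1 bumps 2 from row 1; 2 bumps 4 from row 2; 4 bumps 5 from row 3; 5 bumps 7 from row 4; 7 starts row 5. P = [[1, 3, 9], [2, 6], [4], [5], [7]].
Insert 8: 8 bumps 9 from row 1; 9 appends to row 2. P = [[1, 3, 8], [2, 6, 9], [4], [5], [7]].

So P = [[1, 3, 8], [2, 6, 9], [4], [5], [7]].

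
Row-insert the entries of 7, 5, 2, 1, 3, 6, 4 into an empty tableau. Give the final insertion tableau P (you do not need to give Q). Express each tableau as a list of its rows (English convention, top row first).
Insert 7: appended to row 1. P = [[7]].
Insert 5: 5 bumps 7 from row 1; 7 starts row 2. P = [[5], [7]].
Insert 2: 2 bumps 5 from row 1; 5 bumps 7 from row 2; 7 starts row 3. P = [[2], [5], [7]].
Insert 1: 1 bumps 2 from row 1; 2 bumps 5 from row 2; 5 bumps 7 from row 3; 7 starts row 4. P = [[1], [2], [5], [7]].
Insert 3: appended to row 1. P = [[1, 3], [2], [5], [7]].
Insert 6: appended to row 1. P = [[1, 3, 6], [2], [5], [7]].
Insert 4: 4 bumps 6 from row 1; 6 appends to row 2. P = [[1, 3, 4], [2, 6], [5], [7]].

So P = [[1, 3, 4], [2, 6], [5], [7]].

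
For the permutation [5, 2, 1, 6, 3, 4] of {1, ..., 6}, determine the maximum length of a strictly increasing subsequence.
3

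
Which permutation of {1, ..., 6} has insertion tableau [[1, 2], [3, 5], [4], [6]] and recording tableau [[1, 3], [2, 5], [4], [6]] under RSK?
Reverse the RSK construction: for i from n down to 1, find the cell of Q containing i, remove the entry at that cell from P, and reverse-bump it up through P; the value ejected from row 1 is w(i).

Step i=6: Q has 6 at row 4, column 1; remove 6 from row 4 of P and reverse-bump: 6 enters row 3 and ejects 4; 4 enters row 2 and ejects 3; 3 enters row 1 and ejects 2. So w(6) = 2. P is now [[1, 3], [4, 5], [6]].
Step i=5: Q has 5 at row 2, column 2; remove 5 from row 2 of P and reverse-bump: 5 enters row 1 and ejects 3. So w(5) = 3. P is now [[1, 5], [4], [6]].
Step i=4: Q has 4 at row 3, column 1; remove 6 from row 3 of P and reverse-bump: 6 enters row 2 and ejects 4; 4 enters row 1 and ejects 1. So w(4) = 1. P is now [[4, 5], [6]].
Step i=3: Q has 3 at row 1, column 2; remove that cell from P, ejecting 5. So w(3) = 5. P is now [[4], [6]].
Step i=2: Q has 2 at row 2, column 1; remove 6 from row 2 of P and reverse-bump: 6 enters row 1 and ejects 4. So w(2) = 4. P is now [[6]].
Step i=1: Q has 1 at row 1, column 1; remove that cell from P, ejecting 6. So w(1) = 6. P is now [].

So w = 6 4 5 1 3 2.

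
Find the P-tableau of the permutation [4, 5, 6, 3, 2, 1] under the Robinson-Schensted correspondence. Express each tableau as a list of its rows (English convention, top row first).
Insert 4: appended to row 1. P = [[4]].
Insert 5: appended to row 1. P = [[4, 5]].
Insert 6: appended to row 1. P = [[4, 5, 6]].
Insert 3: 3 bumps 4 from row 1; 4 starts row 2. P = [[3, 5, 6], [4]].
Insert 2: 2 bumps 3 from row 1; 3 bumps 4 from row 2; 4 starts row 3. P = [[2, 5, 6], [3], [4]].
Insert 1: 1 bumps 2 from row 1; 2 bumps 3 from row 2; 3 bumps 4 from row 3; 4 starts row 4. P = [[1, 5, 6], [2], [3], [4]].

So P = [[1, 5, 6], [2], [3], [4]].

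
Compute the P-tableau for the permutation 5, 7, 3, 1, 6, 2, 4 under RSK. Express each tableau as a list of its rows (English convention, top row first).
P = [[1, 2, 4], [3, 6], [5, 7]]

Insert 5: appended to row 1. P = [[5]].
Insert 7: appended to row 1. P = [[5, 7]].
Insert 3: 3 bumps 5 from row 1; 5 starts row 2. P = [[3, 7], [5]].
Insert 1: 1 bumps 3 from row 1; 3 bumps 5 from row 2; 5 starts row 3. P = [[1, 7], [3], [5]].
Insert 6: 6 bumps 7 from row 1; 7 appends to row 2. P = [[1, 6], [3, 7], [5]].
Insert 2: 2 bumps 6 from row 1; 6 bumps 7 from row 2; 7 appends to row 3. P = [[1, 2], [3, 6], [5, 7]].
Insert 4: appended to row 1. P = [[1, 2, 4], [3, 6], [5, 7]].

So P = [[1, 2, 4], [3, 6], [5, 7]].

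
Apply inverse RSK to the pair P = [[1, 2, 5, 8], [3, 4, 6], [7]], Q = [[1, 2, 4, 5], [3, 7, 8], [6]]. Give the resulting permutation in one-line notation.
Reverse the RSK construction: for i from n down to 1, find the cell of Q containing i, remove the entry at that cell from P, and reverse-bump it up through P; the value ejected from row 1 is w(i).

Step i=8: Q has 8 at row 2, column 3; remove 6 from row 2 of P and reverse-bump: 6 enters row 1 and ejects 5. So w(8) = 5. P is now [[1, 2, 6, 8], [3, 4], [7]].
Step i=7: Q has 7 at row 2, column 2; remove 4 from row 2 of P and reverse-bump: 4 enters row 1 and ejects 2. So w(7) = 2. P is now [[1, 4, 6, 8], [3], [7]].
Step i=6: Q has 6 at row 3, column 1; remove 7 from row 3 of P and reverse-bump: 7 enters row 2 and ejects 3; 3 enters row 1 and ejects 1. So w(6) = 1. P is now [[3, 4, 6, 8], [7]].
Step i=5: Q has 5 at row 1, column 4; remove that cell from P, ejecting 8. So w(5) = 8. P is now [[3, 4, 6], [7]].
Step i=4: Q has 4 at row 1, column 3; remove that cell from P, ejecting 6. So w(4) = 6. P is now [[3, 4], [7]].
Step i=3: Q has 3 at row 2, column 1; remove 7 from row 2 of P and reverse-bump: 7 enters row 1 and ejects 4. So w(3) = 4. P is now [[3, 7]].
Step i=2: Q has 2 at row 1, column 2; remove that cell from P, ejecting 7. So w(2) = 7. P is now [[3]].
Step i=1: Q has 1 at row 1, column 1; remove that cell from P, ejecting 3. So w(1) = 3. P is now [].

So w = 3 7 4 6 8 1 2 5.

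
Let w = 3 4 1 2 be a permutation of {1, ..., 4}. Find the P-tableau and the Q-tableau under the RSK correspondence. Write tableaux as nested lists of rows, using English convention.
Insert each entry of the permutation into P by Schensted row insertion, recording in Q the position of each new cell.

Insert 3: appended to row 1. P = [[3]].
Insert 4: appended to row 1. P = [[3, 4]].
Insert 1: 1 bumps 3 from row 1; 3 starts row 2. P = [[1, 4], [3]].
Insert 2: 2 bumps 4 from row 1; 4 appends to row 2. P = [[1, 2], [3, 4]].

So P = [[1, 2], [3, 4]], Q = [[1, 2], [3, 4]].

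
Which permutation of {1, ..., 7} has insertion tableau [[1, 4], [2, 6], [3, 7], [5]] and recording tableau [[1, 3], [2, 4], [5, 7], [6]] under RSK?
Reverse the RSK construction: for i from n down to 1, find the cell of Q containing i, remove the entry at that cell from P, and reverse-bump it up through P; the value ejected from row 1 is w(i).

Step i=7: Q has 7 at row 3, column 2; remove 7 from row 3 of P and reverse-bump: 7 enters row 2 and ejects 6; 6 enters row 1 and ejects 4. So w(7) = 4. P is now [[1, 6], [2, 7], [3], [5]].
Step i=6: Q has 6 at row 4, column 1; remove 5 from row 4 of P and reverse-bump: 5 enters row 3 and ejects 3; 3 enters row 2 and ejects 2; 2 enters row 1 and ejects 1. So w(6) = 1. P is now [[2, 6], [3, 7], [5]].
Step i=5: Q has 5 at row 3, column 1; remove 5 from row 3 of P and reverse-bump: 5 enters row 2 and ejects 3; 3 enters row 1 and ejects 2. So w(5) = 2. P is now [[3, 6], [5, 7]].
Step i=4: Q has 4 at row 2, column 2; remove 7 from row 2 of P and reverse-bump: 7 enters row 1 and ejects 6. So w(4) = 6. P is now [[3, 7], [5]].
Step i=3: Q has 3 at row 1, column 2; remove that cell from P, ejecting 7. So w(3) = 7. P is now [[3], [5]].
Step i=2: Q has 2 at row 2, column 1; remove 5 from row 2 of P and reverse-bump: 5 enters row 1 and ejects 3. So w(2) = 3. P is now [[5]].
Step i=1: Q has 1 at row 1, column 1; remove that cell from P, ejecting 5. So w(1) = 5. P is now [].

So w = 5 3 7 6 2 1 4.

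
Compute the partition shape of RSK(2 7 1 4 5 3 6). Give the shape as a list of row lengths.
[4, 2, 1]

Row-insert each entry into an empty tableau.

After inserting 2: P = [[2]].
After inserting 7: P = [[2, 7]].
After inserting 1: P = [[1, 7], [2]].
After inserting 4: P = [[1, 4], [2, 7]].
After inserting 5: P = [[1, 4, 5], [2, 7]].
After inserting 3: P = [[1, 3, 5], [2, 4], [7]].
After inserting 6: P = [[1, 3, 5, 6], [2, 4], [7]].

The final insertion tableau P = [[1, 3, 5, 6], [2, 4], [7]] has shape [4, 2, 1].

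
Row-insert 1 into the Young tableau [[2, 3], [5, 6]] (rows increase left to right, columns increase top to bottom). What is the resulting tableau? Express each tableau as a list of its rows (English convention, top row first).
In row 1, 1 replaces 2 (the leftmost entry greater than 1); 2 is bumped to row 2. In row 2, 2 replaces 5 (the leftmost entry greater than 2); 5 is bumped to row 3. 5 starts a new row 3. The new tableau is [[1, 3], [2, 6], [5]].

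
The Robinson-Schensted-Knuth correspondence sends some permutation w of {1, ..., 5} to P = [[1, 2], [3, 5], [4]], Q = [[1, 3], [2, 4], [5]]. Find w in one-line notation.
4 1 5 3 2

Reverse RSK: for i = n, n-1, ..., 1, locate i in Q, remove the corresponding corner cell from P, and reverse-bump its entry up through P; the value ejected from row 1 is w(i).

So w = 4 1 5 3 2.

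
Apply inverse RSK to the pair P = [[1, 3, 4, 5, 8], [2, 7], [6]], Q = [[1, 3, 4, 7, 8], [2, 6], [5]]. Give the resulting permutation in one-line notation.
6 2 3 7 1 4 5 8

Reverse RSK: for i = n, n-1, ..., 1, locate i in Q, remove the corresponding corner cell from P, and reverse-bump its entry up through P; the value ejected from row 1 is w(i).

So w = 6 2 3 7 1 4 5 8.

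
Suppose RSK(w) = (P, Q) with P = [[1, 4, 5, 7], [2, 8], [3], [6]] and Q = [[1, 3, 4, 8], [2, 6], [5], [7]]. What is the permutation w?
6 3 4 8 2 5 1 7

Reverse the RSK construction: for i from n down to 1, find the cell of Q containing i, remove the entry at that cell from P, and reverse-bump it up through P; the value ejected from row 1 is w(i).

Step i=8: Q has 8 at row 1, column 4; remove that cell from P, ejecting 7. So w(8) = 7. P is now [[1, 4, 5], [2, 8], [3], [6]].
Step i=7: Q has 7 at row 4, column 1; remove 6 from row 4 of P and reverse-bump: 6 enters row 3 and ejects 3; 3 enters row 2 and ejects 2; 2 enters row 1 and ejects 1. So w(7) = 1. P is now [[2, 4, 5], [3, 8], [6]].
Step i=6: Q has 6 at row 2, column 2; remove 8 from row 2 of P and reverse-bump: 8 enters row 1 and ejects 5. So w(6) = 5. P is now [[2, 4, 8], [3], [6]].
Step i=5: Q has 5 at row 3, column 1; remove 6 from row 3 of P and reverse-bump: 6 enters row 2 and ejects 3; 3 enters row 1 and ejects 2. So w(5) = 2. P is now [[3, 4, 8], [6]].
Step i=4: Q has 4 at row 1, column 3; remove that cell from P, ejecting 8. So w(4) = 8. P is now [[3, 4], [6]].
Step i=3: Q has 3 at row 1, column 2; remove that cell from P, ejecting 4. So w(3) = 4. P is now [[3], [6]].
Step i=2: Q has 2 at row 2, column 1; remove 6 from row 2 of P and reverse-bump: 6 enters row 1 and ejects 3. So w(2) = 3. P is now [[6]].
Step i=1: Q has 1 at row 1, column 1; remove that cell from P, ejecting 6. So w(1) = 6. P is now [].

So w = 6 3 4 8 2 5 1 7.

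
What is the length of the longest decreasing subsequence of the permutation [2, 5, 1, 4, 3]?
3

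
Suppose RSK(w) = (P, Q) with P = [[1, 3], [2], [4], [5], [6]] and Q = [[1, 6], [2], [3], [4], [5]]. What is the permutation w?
Reverse RSK: for i = n, n-1, ..., 1, locate i in Q, remove the corresponding corner cell from P, and reverse-bump its entry up through P; the value ejected from row 1 is w(i).

So w = 6 5 4 2 1 3.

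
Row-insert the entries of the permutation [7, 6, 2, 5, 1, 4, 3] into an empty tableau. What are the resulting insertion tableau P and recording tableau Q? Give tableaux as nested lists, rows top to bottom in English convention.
Insert each entry of the permutation into P by Schensted row insertion, recording in Q the position of each new cell.

Insert 7: appended to row 1. P = [[7]].
Insert 6: 6 bumps 7 from row 1; 7 starts row 2. P = [[6], [7]].
Insert 2: 2 bumps 6 from row 1; 6 bumps 7 from row 2; 7 starts row 3. P = [[2], [6], [7]].
Insert 5: appended to row 1. P = [[2, 5], [6], [7]].
Insert 1: 1 bumps 2 from row 1; 2 bumps 6 from row 2; 6 bumps 7 from row 3; 7 starts row 4. P = [[1, 5], [2], [6], [7]].
Insert 4: 4 bumps 5 from row 1; 5 appends to row 2. P = [[1, 4], [2, 5], [6], [7]].
Insert 3: 3 bumps 4 from row 1; 4 bumps 5 from row 2; 5 bumps 6 from row 3; 6 bumps 7 from row 4; 7 starts row 5. P = [[1, 3], [2, 4], [5], [6], [7]].

So P = [[1, 3], [2, 4], [5], [6], [7]], Q = [[1, 4], [2, 6], [3], [5], [7]].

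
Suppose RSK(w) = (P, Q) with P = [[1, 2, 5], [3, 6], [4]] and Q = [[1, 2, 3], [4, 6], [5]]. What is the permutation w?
Reverse the RSK construction: for i from n down to 1, find the cell of Q containing i, remove the entry at that cell from P, and reverse-bump it up through P; the value ejected from row 1 is w(i).

Step i=6: Q has 6 at row 2, column 2; remove 6 from row 2 of P and reverse-bump: 6 enters row 1 and ejects 5. So w(6) = 5. P is now [[1, 2, 6], [3], [4]].
Step i=5: Q has 5 at row 3, column 1; remove 4 from row 3 of P and reverse-bump: 4 enters row 2 and ejects 3; 3 enters row 1 and ejects 2. So w(5) = 2. P is now [[1, 3, 6], [4]].
Step i=4: Q has 4 at row 2, column 1; remove 4 from row 2 of P and reverse-bump: 4 enters row 1 and ejects 3. So w(4) = 3. P is now [[1, 4, 6]].
Step i=3: Q has 3 at row 1, column 3; remove that cell from P, ejecting 6. So w(3) = 6. P is now [[1, 4]].
Step i=2: Q has 2 at row 1, column 2; remove that cell from P, ejecting 4. So w(2) = 4. P is now [[1]].
Step i=1: Q has 1 at row 1, column 1; remove that cell from P, ejecting 1. So w(1) = 1. P is now [].

So w = 1 4 6 3 2 5.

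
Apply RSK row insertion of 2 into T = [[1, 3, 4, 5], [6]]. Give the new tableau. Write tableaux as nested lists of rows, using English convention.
[[1, 2, 4, 5], [3], [6]]

In row 1, 2 replaces 3 (the leftmost entry greater than 2); 3 is bumped to row 2. In row 2, 3 replaces 6 (the leftmost entry greater than 3); 6 is bumped to row 3. 6 starts a new row 3. The new tableau is [[1, 2, 4, 5], [3], [6]].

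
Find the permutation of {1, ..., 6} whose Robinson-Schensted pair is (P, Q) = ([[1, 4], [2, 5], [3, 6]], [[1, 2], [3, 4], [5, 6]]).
3 6 2 5 1 4

Reverse the RSK construction: for i from n down to 1, find the cell of Q containing i, remove the entry at that cell from P, and reverse-bump it up through P; the value ejected from row 1 is w(i).

Step i=6: Q has 6 at row 3, column 2; remove 6 from row 3 of P and reverse-bump: 6 enters row 2 and ejects 5; 5 enters row 1 and ejects 4. So w(6) = 4. P is now [[1, 5], [2, 6], [3]].
Step i=5: Q has 5 at row 3, column 1; remove 3 from row 3 of P and reverse-bump: 3 enters row 2 and ejects 2; 2 enters row 1 and ejects 1. So w(5) = 1. P is now [[2, 5], [3, 6]].
Step i=4: Q has 4 at row 2, column 2; remove 6 from row 2 of P and reverse-bump: 6 enters row 1 and ejects 5. So w(4) = 5. P is now [[2, 6], [3]].
Step i=3: Q has 3 at row 2, column 1; remove 3 from row 2 of P and reverse-bump: 3 enters row 1 and ejects 2. So w(3) = 2. P is now [[3, 6]].
Step i=2: Q has 2 at row 1, column 2; remove that cell from P, ejecting 6. So w(2) = 6. P is now [[3]].
Step i=1: Q has 1 at row 1, column 1; remove that cell from P, ejecting 3. So w(1) = 3. P is now [].

So w = 3 6 2 5 1 4.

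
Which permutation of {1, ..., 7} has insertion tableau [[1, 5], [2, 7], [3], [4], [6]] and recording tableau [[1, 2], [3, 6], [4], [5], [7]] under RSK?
Reverse the RSK construction: for i from n down to 1, find the cell of Q containing i, remove the entry at that cell from P, and reverse-bump it up through P; the value ejected from row 1 is w(i).

Step i=7: Q has 7 at row 5, column 1; remove 6 from row 5 of P and reverse-bump: 6 enters row 4 and ejects 4; 4 enters row 3 and ejects 3; 3 enters row 2 and ejects 2; 2 enters row 1 and ejects 1. So w(7) = 1. P is now [[2, 5], [3, 7], [4], [6]].
Step i=6: Q has 6 at row 2, column 2; remove 7 from row 2 of P and reverse-bump: 7 enters row 1 and ejects 5. So w(6) = 5. P is now [[2, 7], [3], [4], [6]].
Step i=5: Q has 5 at row 4, column 1; remove 6 from row 4 of P and reverse-bump: 6 enters row 3 and ejects 4; 4 enters row 2 and ejects 3; 3 enters row 1 and ejects 2. So w(5) = 2. P is now [[3, 7], [4], [6]].
Step i=4: Q has 4 at row 3, column 1; remove 6 from row 3 of P and reverse-bump: 6 enters row 2 and ejects 4; 4 enters row 1 and ejects 3. So w(4) = 3. P is now [[4, 7], [6]].
Step i=3: Q has 3 at row 2, column 1; remove 6 from row 2 of P and reverse-bump: 6 enters row 1 and ejects 4. So w(3) = 4. P is now [[6, 7]].
Step i=2: Q has 2 at row 1, column 2; remove that cell from P, ejecting 7. So w(2) = 7. P is now [[6]].
Step i=1: Q has 1 at row 1, column 1; remove that cell from P, ejecting 6. So w(1) = 6. P is now [].

So w = 6 7 4 3 2 5 1.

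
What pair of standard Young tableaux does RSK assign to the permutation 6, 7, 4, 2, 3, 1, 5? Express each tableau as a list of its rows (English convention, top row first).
Insert each entry of the permutation into P by Schensted row insertion, recording in Q the position of each new cell.

Insert 6: appended to row 1. P = [[6]].
Insert 7: appended to row 1. P = [[6, 7]].
Insert 4: 4 bumps 6 from row 1; 6 starts row 2. P = [[4, 7], [6]].
Insert 2: 2 bumps 4 from row 1; 4 bumps 6 from row 2; 6 starts row 3. P = [[2, 7], [4], [6]].
Insert 3: 3 bumps 7 from row 1; 7 appends to row 2. P = [[2, 3], [4, 7], [6]].
Insert 1: 1 bumps 2 from row 1; 2 bumps 4 from row 2; 4 bumps 6 from row 3; 6 starts row 4. P = [[1, 3], [2, 7], [4], [6]].
Insert 5: appended to row 1. P = [[1, 3, 5], [2, 7], [4], [6]].

So P = [[1, 3, 5], [2, 7], [4], [6]], Q = [[1, 2, 7], [3, 5], [4], [6]].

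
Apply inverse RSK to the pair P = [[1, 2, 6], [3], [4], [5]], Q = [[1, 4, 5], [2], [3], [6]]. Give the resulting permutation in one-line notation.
Reverse the RSK construction: for i from n down to 1, find the cell of Q containing i, remove the entry at that cell from P, and reverse-bump it up through P; the value ejected from row 1 is w(i).

Step i=6: Q has 6 at row 4, column 1; remove 5 from row 4 of P and reverse-bump: 5 enters row 3 and ejects 4; 4 enters row 2 and ejects 3; 3 enters row 1 and ejects 2. So w(6) = 2. P is now [[1, 3, 6], [4], [5]].
Step i=5: Q has 5 at row 1, column 3; remove that cell from P, ejecting 6. So w(5) = 6. P is now [[1, 3], [4], [5]].
Step i=4: Q has 4 at row 1, column 2; remove that cell from P, ejecting 3. So w(4) = 3. P is now [[1], [4], [5]].
Step i=3: Q has 3 at row 3, column 1; remove 5 from row 3 of P and reverse-bump: 5 enters row 2 and ejects 4; 4 enters row 1 and ejects 1. So w(3) = 1. P is now [[4], [5]].
Step i=2: Q has 2 at row 2, column 1; remove 5 from row 2 of P and reverse-bump: 5 enters row 1 and ejects 4. So w(2) = 4. P is now [[5]].
Step i=1: Q has 1 at row 1, column 1; remove that cell from P, ejecting 5. So w(1) = 5. P is now [].

So w = 5 4 1 3 6 2.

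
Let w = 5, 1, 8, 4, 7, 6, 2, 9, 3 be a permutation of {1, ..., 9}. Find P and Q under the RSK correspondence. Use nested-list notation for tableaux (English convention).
Insert each entry of the permutation into P by Schensted row insertion, recording in Q the position of each new cell.

Insert 5: appended to row 1. P = [[5]].
Insert 1: 1 bumps 5 from row 1; 5 starts row 2. P = [[1], [5]].
Insert 8: appended to row 1. P = [[1, 8], [5]].
Insert 4: 4 bumps 8 from row 1; 8 appends to row 2. P = [[1, 4], [5, 8]].
Insert 7: appended to row 1. P = [[1, 4, 7], [5, 8]].
Insert 6: 6 bumps 7 from row 1; 7 bumps 8 from row 2; 8 starts row 3. P = [[1, 4, 6], [5, 7], [8]].
Insert 2: 2 bumps 4 from row 1; 4 bumps 5 from row 2; 5 bumps 8 from row 3; 8 starts row 4. P = [[1, 2, 6], [4, 7], [5], [8]].
Insert 9: appended to row 1. P = [[1, 2, 6, 9], [4, 7], [5], [8]].
Insert 3: 3 bumps 6 from row 1; 6 bumps 7 from row 2; 7 appends to row 3. P = [[1, 2, 3, 9], [4, 6], [5, 7], [8]].

So P = [[1, 2, 3, 9], [4, 6], [5, 7], [8]], Q = [[1, 3, 5, 8], [2, 4], [6, 9], [7]].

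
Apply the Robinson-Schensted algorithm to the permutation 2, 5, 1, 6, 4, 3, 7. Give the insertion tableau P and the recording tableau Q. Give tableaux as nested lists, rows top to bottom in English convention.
P = [[1, 3, 6, 7], [2, 4], [5]], Q = [[1, 2, 4, 7], [3, 5], [6]]

Insert each entry of the permutation into P by Schensted row insertion, recording in Q the position of each new cell.

Insert 2: appended to row 1. P = [[2]], Q = [[1]].
Insert 5: appended to row 1. P = [[2, 5]], Q = [[1, 2]].
Insert 1: 1 bumps 2 from row 1; 2 starts row 2. P = [[1, 5], [2]], Q = [[1, 2], [3]].
Insert 6: appended to row 1. P = [[1, 5, 6], [2]], Q = [[1, 2, 4], [3]].
Insert 4: 4 bumps 5 from row 1; 5 appends to row 2. P = [[1, 4, 6], [2, 5]], Q = [[1, 2, 4], [3, 5]].
Insert 3: 3 bumps 4 from row 1; 4 bumps 5 from row 2; 5 starts row 3. P = [[1, 3, 6], [2, 4], [5]], Q = [[1, 2, 4], [3, 5], [6]].
Insert 7: appended to row 1. P = [[1, 3, 6, 7], [2, 4], [5]], Q = [[1, 2, 4, 7], [3, 5], [6]].

So P = [[1, 3, 6, 7], [2, 4], [5]], Q = [[1, 2, 4, 7], [3, 5], [6]].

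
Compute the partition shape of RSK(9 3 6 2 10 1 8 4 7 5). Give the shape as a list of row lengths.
[3, 3, 2, 2]

Row-insert each entry into an empty tableau.

After inserting 9: P = [[9]].
After inserting 3: P = [[3], [9]].
After inserting 6: P = [[3, 6], [9]].
After inserting 2: P = [[2, 6], [3], [9]].
After inserting 10: P = [[2, 6, 10], [3], [9]].
After inserting 1: P = [[1, 6, 10], [2], [3], [9]].
After inserting 8: P = [[1, 6, 8], [2, 10], [3], [9]].
After inserting 4: P = [[1, 4, 8], [2, 6], [3, 10], [9]].
After inserting 7: P = [[1, 4, 7], [2, 6, 8], [3, 10], [9]].
After inserting 5: P = [[1, 4, 5], [2, 6, 7], [3, 8], [9, 10]].

The final insertion tableau P = [[1, 4, 5], [2, 6, 7], [3, 8], [9, 10]] has shape [3, 3, 2, 2].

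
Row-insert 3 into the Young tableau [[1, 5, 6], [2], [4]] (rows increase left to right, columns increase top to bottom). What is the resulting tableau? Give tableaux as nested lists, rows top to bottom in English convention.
[[1, 3, 6], [2, 5], [4]]

In row 1, 3 replaces 5 (the leftmost entry greater than 3); 5 is bumped to row 2. 5 is appended to row 2. The new tableau is [[1, 3, 6], [2, 5], [4]].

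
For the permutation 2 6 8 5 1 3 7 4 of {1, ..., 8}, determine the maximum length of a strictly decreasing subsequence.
3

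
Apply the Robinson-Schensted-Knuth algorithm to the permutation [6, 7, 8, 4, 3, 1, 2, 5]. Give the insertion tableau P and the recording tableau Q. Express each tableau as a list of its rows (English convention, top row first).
Insert each entry of the permutation into P by Schensted row insertion, recording in Q the position of each new cell.

After inserting 6: P = [[6]].
After inserting 7: P = [[6, 7]].
After inserting 8: P = [[6, 7, 8]].
After inserting 4: P = [[4, 7, 8], [6]].
After inserting 3: P = [[3, 7, 8], [4], [6]].
After inserting 1: P = [[1, 7, 8], [3], [4], [6]].
After inserting 2: P = [[1, 2, 8], [3, 7], [4], [6]].
After inserting 5: P = [[1, 2, 5], [3, 7, 8], [4], [6]].

So P = [[1, 2, 5], [3, 7, 8], [4], [6]], Q = [[1, 2, 3], [4, 7, 8], [5], [6]].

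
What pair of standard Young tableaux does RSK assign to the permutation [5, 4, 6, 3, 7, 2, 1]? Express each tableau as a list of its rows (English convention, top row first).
Insert each entry of the permutation into P by Schensted row insertion, recording in Q the position of each new cell.

Insert 5: appended to row 1. P = [[5]], Q = [[1]].
Insert 4: 4 bumps 5 from row 1; 5 starts row 2. P = [[4], [5]], Q = [[1], [2]].
Insert 6: appended to row 1. P = [[4, 6], [5]], Q = [[1, 3], [2]].
Insert 3: 3 bumps 4 from row 1; 4 bumps 5 from row 2; 5 starts row 3. P = [[3, 6], [4], [5]], Q = [[1, 3], [2], [4]].
Insert 7: appended to row 1. P = [[3, 6, 7], [4], [5]], Q = [[1, 3, 5], [2], [4]].
Insert 2: 2 bumps 3 from row 1; 3 bumps 4 from row 2; 4 bumps 5 from row 3; 5 starts row 4. P = [[2, 6, 7], [3], [4], [5]], Q = [[1, 3, 5], [2], [4], [6]].
Insert 1: 1 bumps 2 from row 1; 2 bumps 3 from row 2; 3 bumps 4 from row 3; 4 bumps 5 from row 4; 5 starts row 5. P = [[1, 6, 7], [2], [3], [4], [5]], Q = [[1, 3, 5], [2], [4], [6], [7]].

So P = [[1, 6, 7], [2], [3], [4], [5]], Q = [[1, 3, 5], [2], [4], [6], [7]].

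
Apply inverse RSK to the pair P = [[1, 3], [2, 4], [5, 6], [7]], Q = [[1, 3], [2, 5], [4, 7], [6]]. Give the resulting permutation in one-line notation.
7 5 6 2 4 1 3

Reverse RSK: for i = n, n-1, ..., 1, locate i in Q, remove the corresponding corner cell from P, and reverse-bump its entry up through P; the value ejected from row 1 is w(i).

So w = 7 5 6 2 4 1 3.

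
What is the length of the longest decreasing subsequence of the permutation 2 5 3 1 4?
3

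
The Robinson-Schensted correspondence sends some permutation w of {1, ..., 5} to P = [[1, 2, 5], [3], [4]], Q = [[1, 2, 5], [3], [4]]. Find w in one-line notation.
Reverse RSK: for i = n, n-1, ..., 1, locate i in Q, remove the corresponding corner cell from P, and reverse-bump its entry up through P; the value ejected from row 1 is w(i).

So w = 1 4 3 2 5.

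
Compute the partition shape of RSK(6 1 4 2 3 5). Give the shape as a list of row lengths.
Row-insert each entry into an empty tableau.

After inserting 6: P = [[6]].
After inserting 1: P = [[1], [6]].
After inserting 4: P = [[1, 4], [6]].
After inserting 2: P = [[1, 2], [4], [6]].
After inserting 3: P = [[1, 2, 3], [4], [6]].
After inserting 5: P = [[1, 2, 3, 5], [4], [6]].

The final insertion tableau P = [[1, 2, 3, 5], [4], [6]] has shape [4, 1, 1].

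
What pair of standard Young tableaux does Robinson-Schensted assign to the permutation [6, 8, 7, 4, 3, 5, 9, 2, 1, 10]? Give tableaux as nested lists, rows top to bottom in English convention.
Insert each entry of the permutation into P by Schensted row insertion, recording in Q the position of each new cell.

Insert 6: appended to row 1. P = [[6]].
Insert 8: appended to row 1. P = [[6, 8]].
Insert 7: 7 bumps 8 from row 1; 8 starts row 2. P = [[6, 7], [8]].
Insert 4: 4 bumps 6 from row 1; 6 bumps 8 from row 2; 8 starts row 3. P = [[4, 7], [6], [8]].
Insert 3: 3 bumps 4 from row 1; 4 bumps 6 from row 2; 6 bumps 8 from row 3; 8 starts row 4. P = [[3, 7], [4], [6], [8]].
Insert 5: 5 bumps 7 from row 1; 7 appends to row 2. P = [[3, 5], [4, 7], [6], [8]].
Insert 9: appended to row 1. P = [[3, 5, 9], [4, 7], [6], [8]].
Insert 2: 2 bumps 3 from row 1; 3 bumps 4 from row 2; 4 bumps 6 from row 3; 6 bumps 8 from row 4; 8 starts row 5. P = [[2, 5, 9], [3, 7], [4], [6], [8]].
Insert 1: 1 bumps 2 from row 1; 2 bumps 3 from row 2; 3 bumps 4 from row 3; 4 bumps 6 from row 4; 6 bumps 8 from row 5; 8 starts row 6. P = [[1, 5, 9], [2, 7], [3], [4], [6], [8]].
Insert 10: appended to row 1. P = [[1, 5, 9, 10], [2, 7], [3], [4], [6], [8]].

So P = [[1, 5, 9, 10], [2, 7], [3], [4], [6], [8]], Q = [[1, 2, 7, 10], [3, 6], [4], [5], [8], [9]].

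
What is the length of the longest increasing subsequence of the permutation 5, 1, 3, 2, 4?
3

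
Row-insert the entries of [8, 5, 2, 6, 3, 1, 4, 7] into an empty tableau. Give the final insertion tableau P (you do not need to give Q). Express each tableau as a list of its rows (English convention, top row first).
Insert 8: appended to row 1. P = [[8]].
Insert 5: 5 bumps 8 from row 1; 8 starts row 2. P = [[5], [8]].
Insert 2: 2 bumps 5 from row 1; 5 bumps 8 from row 2; 8 starts row 3. P = [[2], [5], [8]].
Insert 6: appended to row 1. P = [[2, 6], [5], [8]].
Insert 3: 3 bumps 6 from row 1; 6 appends to row 2. P = [[2, 3], [5, 6], [8]].
Insert 1: 1 bumps 2 from row 1; 2 bumps 5 from row 2; 5 bumps 8 from row 3; 8 starts row 4. P = [[1, 3], [2, 6], [5], [8]].
Insert 4: appended to row 1. P = [[1, 3, 4], [2, 6], [5], [8]].
Insert 7: appended to row 1. P = [[1, 3, 4, 7], [2, 6], [5], [8]].

So P = [[1, 3, 4, 7], [2, 6], [5], [8]].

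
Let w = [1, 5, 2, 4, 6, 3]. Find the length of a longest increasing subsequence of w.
4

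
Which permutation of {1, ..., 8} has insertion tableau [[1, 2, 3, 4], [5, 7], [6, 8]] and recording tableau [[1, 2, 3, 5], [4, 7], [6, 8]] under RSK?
Reverse the RSK construction: for i from n down to 1, find the cell of Q containing i, remove the entry at that cell from P, and reverse-bump it up through P; the value ejected from row 1 is w(i).

Step i=8: Q has 8 at row 3, column 2; remove 8 from row 3 of P and reverse-bump: 8 enters row 2 and ejects 7; 7 enters row 1 and ejects 4. So w(8) = 4. P is now [[1, 2, 3, 7], [5, 8], [6]].
Step i=7: Q has 7 at row 2, column 2; remove 8 from row 2 of P and reverse-bump: 8 enters row 1 and ejects 7. So w(7) = 7. P is now [[1, 2, 3, 8], [5], [6]].
Step i=6: Q has 6 at row 3, column 1; remove 6 from row 3 of P and reverse-bump: 6 enters row 2 and ejects 5; 5 enters row 1 and ejects 3. So w(6) = 3. P is now [[1, 2, 5, 8], [6]].
Step i=5: Q has 5 at row 1, column 4; remove that cell from P, ejecting 8. So w(5) = 8. P is now [[1, 2, 5], [6]].
Step i=4: Q has 4 at row 2, column 1; remove 6 from row 2 of P and reverse-bump: 6 enters row 1 and ejects 5. So w(4) = 5. P is now [[1, 2, 6]].
Step i=3: Q has 3 at row 1, column 3; remove that cell from P, ejecting 6. So w(3) = 6. P is now [[1, 2]].
Step i=2: Q has 2 at row 1, column 2; remove that cell from P, ejecting 2. So w(2) = 2. P is now [[1]].
Step i=1: Q has 1 at row 1, column 1; remove that cell from P, ejecting 1. So w(1) = 1. P is now [].

So w = 1 2 6 5 8 3 7 4.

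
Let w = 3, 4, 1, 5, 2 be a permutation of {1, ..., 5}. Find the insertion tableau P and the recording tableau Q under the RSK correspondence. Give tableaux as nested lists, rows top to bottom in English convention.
Insert each entry of the permutation into P by Schensted row insertion, recording in Q the position of each new cell.

Insert 3: appended to row 1. P = [[3]], Q = [[1]].
Insert 4: appended to row 1. P = [[3, 4]], Q = [[1, 2]].
Insert 1: 1 bumps 3 from row 1; 3 starts row 2. P = [[1, 4], [3]], Q = [[1, 2], [3]].
Insert 5: appended to row 1. P = [[1, 4, 5], [3]], Q = [[1, 2, 4], [3]].
Insert 2: 2 bumps 4 from row 1; 4 appends to row 2. P = [[1, 2, 5], [3, 4]], Q = [[1, 2, 4], [3, 5]].

So P = [[1, 2, 5], [3, 4]], Q = [[1, 2, 4], [3, 5]].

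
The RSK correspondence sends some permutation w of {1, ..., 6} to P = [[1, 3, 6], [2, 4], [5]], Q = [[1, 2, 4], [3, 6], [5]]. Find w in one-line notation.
2 5 4 6 1 3

Reverse the RSK construction: for i from n down to 1, find the cell of Q containing i, remove the entry at that cell from P, and reverse-bump it up through P; the value ejected from row 1 is w(i).

Step i=6: Q has 6 at row 2, column 2; remove 4 from row 2 of P and reverse-bump: 4 enters row 1 and ejects 3. So w(6) = 3. P is now [[1, 4, 6], [2], [5]].
Step i=5: Q has 5 at row 3, column 1; remove 5 from row 3 of P and reverse-bump: 5 enters row 2 and ejects 2; 2 enters row 1 and ejects 1. So w(5) = 1. P is now [[2, 4, 6], [5]].
Step i=4: Q has 4 at row 1, column 3; remove that cell from P, ejecting 6. So w(4) = 6. P is now [[2, 4], [5]].
Step i=3: Q has 3 at row 2, column 1; remove 5 from row 2 of P and reverse-bump: 5 enters row 1 and ejects 4. So w(3) = 4. P is now [[2, 5]].
Step i=2: Q has 2 at row 1, column 2; remove that cell from P, ejecting 5. So w(2) = 5. P is now [[2]].
Step i=1: Q has 1 at row 1, column 1; remove that cell from P, ejecting 2. So w(1) = 2. P is now [].

So w = 2 5 4 6 1 3.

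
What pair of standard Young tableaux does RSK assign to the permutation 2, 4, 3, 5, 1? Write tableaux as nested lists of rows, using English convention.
P = [[1, 3, 5], [2], [4]], Q = [[1, 2, 4], [3], [5]]

Insert each entry of the permutation into P by Schensted row insertion, recording in Q the position of each new cell.

Insert 2: appended to row 1. P = [[2]], Q = [[1]].
Insert 4: appended to row 1. P = [[2, 4]], Q = [[1, 2]].
Insert 3: 3 bumps 4 from row 1; 4 starts row 2. P = [[2, 3], [4]], Q = [[1, 2], [3]].
Insert 5: appended to row 1. P = [[2, 3, 5], [4]], Q = [[1, 2, 4], [3]].
Insert 1: 1 bumps 2 from row 1; 2 bumps 4 from row 2; 4 starts row 3. P = [[1, 3, 5], [2], [4]], Q = [[1, 2, 4], [3], [5]].

So P = [[1, 3, 5], [2], [4]], Q = [[1, 2, 4], [3], [5]].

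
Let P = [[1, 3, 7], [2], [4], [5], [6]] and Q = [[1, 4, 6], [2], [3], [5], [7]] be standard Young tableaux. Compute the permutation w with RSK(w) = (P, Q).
Reverse RSK: for i = n, n-1, ..., 1, locate i in Q, remove the corresponding corner cell from P, and reverse-bump its entry up through P; the value ejected from row 1 is w(i).

So w = 6 5 2 4 3 7 1.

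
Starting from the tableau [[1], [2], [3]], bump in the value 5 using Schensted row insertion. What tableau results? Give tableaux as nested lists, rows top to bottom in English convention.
5 is larger than every entry of row 1, so it is appended to row 1. The new tableau is [[1, 5], [2], [3]].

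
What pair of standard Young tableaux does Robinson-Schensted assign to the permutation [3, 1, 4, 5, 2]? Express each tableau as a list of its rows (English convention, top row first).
Insert each entry of the permutation into P by Schensted row insertion, recording in Q the position of each new cell.

Insert 3: appended to row 1. P = [[3]], Q = [[1]].
Insert 1: 1 bumps 3 from row 1; 3 starts row 2. P = [[1], [3]], Q = [[1], [2]].
Insert 4: appended to row 1. P = [[1, 4], [3]], Q = [[1, 3], [2]].
Insert 5: appended to row 1. P = [[1, 4, 5], [3]], Q = [[1, 3, 4], [2]].
Insert 2: 2 bumps 4 from row 1; 4 appends to row 2. P = [[1, 2, 5], [3, 4]], Q = [[1, 3, 4], [2, 5]].

So P = [[1, 2, 5], [3, 4]], Q = [[1, 3, 4], [2, 5]].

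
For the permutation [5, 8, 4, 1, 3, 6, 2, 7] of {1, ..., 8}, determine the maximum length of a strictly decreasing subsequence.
4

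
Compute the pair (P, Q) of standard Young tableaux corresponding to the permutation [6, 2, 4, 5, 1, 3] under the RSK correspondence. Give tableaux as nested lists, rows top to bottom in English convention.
P = [[1, 3, 5], [2, 4], [6]], Q = [[1, 3, 4], [2, 6], [5]]

Insert each entry of the permutation into P by Schensted row insertion, recording in Q the position of each new cell.

Insert 6: appended to row 1. P = [[6]].
Insert 2: 2 bumps 6 from row 1; 6 starts row 2. P = [[2], [6]].
Insert 4: appended to row 1. P = [[2, 4], [6]].
Insert 5: appended to row 1. P = [[2, 4, 5], [6]].
Insert 1: 1 bumps 2 from row 1; 2 bumps 6 from row 2; 6 starts row 3. P = [[1, 4, 5], [2], [6]].
Insert 3: 3 bumps 4 from row 1; 4 appends to row 2. P = [[1, 3, 5], [2, 4], [6]].

So P = [[1, 3, 5], [2, 4], [6]], Q = [[1, 3, 4], [2, 6], [5]].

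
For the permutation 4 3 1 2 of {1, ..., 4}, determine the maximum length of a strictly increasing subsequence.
2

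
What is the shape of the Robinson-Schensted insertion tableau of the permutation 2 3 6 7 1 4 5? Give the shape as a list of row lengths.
RSK row insertion gives P = [[1, 3, 4, 5], [2, 6, 7]], which has shape [4, 3].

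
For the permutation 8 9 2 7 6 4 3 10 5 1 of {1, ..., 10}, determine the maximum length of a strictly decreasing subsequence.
6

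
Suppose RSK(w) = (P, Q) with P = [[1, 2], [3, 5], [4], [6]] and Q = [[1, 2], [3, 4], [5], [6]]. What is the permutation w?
Reverse the RSK construction: for i from n down to 1, find the cell of Q containing i, remove the entry at that cell from P, and reverse-bump it up through P; the value ejected from row 1 is w(i).

Step i=6: Q has 6 at row 4, column 1; remove 6 from row 4 of P and reverse-bump: 6 enters row 3 and ejects 4; 4 enters row 2 and ejects 3; 3 enters row 1 and ejects 2. So w(6) = 2. P is now [[1, 3], [4, 5], [6]].
Step i=5: Q has 5 at row 3, column 1; remove 6 from row 3 of P and reverse-bump: 6 enters row 2 and ejects 5; 5 enters row 1 and ejects 3. So w(5) = 3. P is now [[1, 5], [4, 6]].
Step i=4: Q has 4 at row 2, column 2; remove 6 from row 2 of P and reverse-bump: 6 enters row 1 and ejects 5. So w(4) = 5. P is now [[1, 6], [4]].
Step i=3: Q has 3 at row 2, column 1; remove 4 from row 2 of P and reverse-bump: 4 enters row 1 and ejects 1. So w(3) = 1. P is now [[4, 6]].
Step i=2: Q has 2 at row 1, column 2; remove that cell from P, ejecting 6. So w(2) = 6. P is now [[4]].
Step i=1: Q has 1 at row 1, column 1; remove that cell from P, ejecting 4. So w(1) = 4. P is now [].

So w = 4 6 1 5 3 2.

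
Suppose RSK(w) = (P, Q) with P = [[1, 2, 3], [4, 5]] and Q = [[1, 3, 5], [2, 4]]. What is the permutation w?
4 1 5 2 3

Reverse RSK: for i = n, n-1, ..., 1, locate i in Q, remove the corresponding corner cell from P, and reverse-bump its entry up through P; the value ejected from row 1 is w(i).

So w = 4 1 5 2 3.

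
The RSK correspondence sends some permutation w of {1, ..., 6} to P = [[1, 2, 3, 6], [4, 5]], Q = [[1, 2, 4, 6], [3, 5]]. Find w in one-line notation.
Reverse the RSK construction: for i from n down to 1, find the cell of Q containing i, remove the entry at that cell from P, and reverse-bump it up through P; the value ejected from row 1 is w(i).

Step i=6: Q has 6 at row 1, column 4; remove that cell from P, ejecting 6. So w(6) = 6. P is now [[1, 2, 3], [4, 5]].
Step i=5: Q has 5 at row 2, column 2; remove 5 from row 2 of P and reverse-bump: 5 enters row 1 and ejects 3. So w(5) = 3. P is now [[1, 2, 5], [4]].
Step i=4: Q has 4 at row 1, column 3; remove that cell from P, ejecting 5. So w(4) = 5. P is now [[1, 2], [4]].
Step i=3: Q has 3 at row 2, column 1; remove 4 from row 2 of P and reverse-bump: 4 enters row 1 and ejects 2. So w(3) = 2. P is now [[1, 4]].
Step i=2: Q has 2 at row 1, column 2; remove that cell from P, ejecting 4. So w(2) = 4. P is now [[1]].
Step i=1: Q has 1 at row 1, column 1; remove that cell from P, ejecting 1. So w(1) = 1. P is now [].

So w = 1 4 2 5 3 6.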